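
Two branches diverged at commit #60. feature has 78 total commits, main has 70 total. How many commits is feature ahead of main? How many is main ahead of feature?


Common ancestor: commit #60
feature commits after divergence: 78 - 60 = 18
main commits after divergence: 70 - 60 = 10
feature is 18 commits ahead of main
main is 10 commits ahead of feature

feature ahead: 18, main ahead: 10


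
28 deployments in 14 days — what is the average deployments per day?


Formula: deployments per day = releases / days
= 28 / 14
= 2.0 deploys/day
(equivalently, 14.0 deploys/week)

2.0 deploys/day


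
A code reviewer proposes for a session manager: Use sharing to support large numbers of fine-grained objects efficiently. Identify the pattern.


This matches the Flyweight pattern

Flyweight


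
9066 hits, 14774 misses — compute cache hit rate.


Formula: hit rate = hits / (hits + misses) * 100
hit rate = 9066 / (9066 + 14774) * 100
hit rate = 9066 / 23840 * 100
hit rate = 38.03%

38.03%


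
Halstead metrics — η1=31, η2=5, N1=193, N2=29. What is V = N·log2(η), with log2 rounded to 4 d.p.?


Formula: V = N * log2(η), where N = N1 + N2 and η = η1 + η2
η = 31 + 5 = 36
N = 193 + 29 = 222
log2(36) ≈ 5.1699
V = 222 * 5.1699 = 1147.72

1147.72


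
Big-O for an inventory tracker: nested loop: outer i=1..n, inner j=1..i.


Reasoning: triangle: n(n+1)/2 ~ n^2/2
Complexity: O(n^2)

O(n^2)


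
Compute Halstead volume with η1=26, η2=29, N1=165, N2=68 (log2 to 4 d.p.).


Formula: V = N * log2(η), where N = N1 + N2 and η = η1 + η2
η = 26 + 29 = 55
N = 165 + 68 = 233
log2(55) ≈ 5.7814
V = 233 * 5.7814 = 1347.07

1347.07


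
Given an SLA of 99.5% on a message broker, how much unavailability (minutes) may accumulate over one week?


Formula: allowed downtime = period * (100 - SLA) / 100
Period (week) = 10080 minutes
Unavailability fraction = (100 - 99.5) / 100
Allowed downtime = 10080 * (100 - 99.5) / 100
Allowed downtime = 50.4 minutes

50.4 minutes


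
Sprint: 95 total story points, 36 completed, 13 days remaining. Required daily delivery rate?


Formula: Required rate = Remaining points / Days left
Remaining = 95 - 36 = 59 points
Required rate = 59 / 13 = 4.54 points/day

4.54 points/day


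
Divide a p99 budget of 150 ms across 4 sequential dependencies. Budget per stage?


Formula: per_stage = total_budget / stages
per_stage = 150 / 4
per_stage = 37.5 ms

37.5 ms


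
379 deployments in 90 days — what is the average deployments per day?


Formula: deployments per day = releases / days
= 379 / 90
= 4.211 deploys/day
(equivalently, 29.48 deploys/week)

4.211 deploys/day


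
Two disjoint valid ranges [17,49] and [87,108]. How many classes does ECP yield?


Valid ranges: [17,49] and [87,108]
Class 1: x < 17 — invalid
Class 2: 17 ≤ x ≤ 49 — valid
Class 3: 49 < x < 87 — invalid (gap between ranges)
Class 4: 87 ≤ x ≤ 108 — valid
Class 5: x > 108 — invalid
Total equivalence classes: 5

5 equivalence classes


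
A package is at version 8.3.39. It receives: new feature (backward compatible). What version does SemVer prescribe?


Current: 8.3.39
Change category: 'new feature (backward compatible)' → minor bump
SemVer rule: minor bump → increment MINOR, reset PATCH to 0 (MAJOR unchanged)
New: 8.4.0

8.4.0


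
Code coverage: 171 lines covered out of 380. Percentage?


Coverage = covered / total * 100
Coverage = 171 / 380 * 100
Coverage = 45.0%

45.0%


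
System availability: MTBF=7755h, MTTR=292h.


Availability = MTBF / (MTBF + MTTR)
Availability = 7755 / (7755 + 292)
Availability = 7755 / 8047
Availability = 96.3713%

96.3713%


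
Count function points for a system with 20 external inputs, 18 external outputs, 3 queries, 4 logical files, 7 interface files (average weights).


UFP = EI*4 + EO*5 + EQ*4 + ILF*10 + EIF*7
UFP = 20*4 + 18*5 + 3*4 + 4*10 + 7*7
UFP = 80 + 90 + 12 + 40 + 49
UFP = 271

271


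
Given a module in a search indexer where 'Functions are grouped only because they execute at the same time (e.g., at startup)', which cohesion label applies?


Reasoning: Related by timing only
Type: Temporal cohesion

Temporal cohesion


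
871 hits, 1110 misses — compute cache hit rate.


Formula: hit rate = hits / (hits + misses) * 100
hit rate = 871 / (871 + 1110) * 100
hit rate = 871 / 1981 * 100
hit rate = 43.97%

43.97%


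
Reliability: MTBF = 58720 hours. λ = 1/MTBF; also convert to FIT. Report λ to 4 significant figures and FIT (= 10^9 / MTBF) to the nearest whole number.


Formula: λ = 1 / MTBF; FIT = λ × 1e9 = 1e9 / MTBF
λ = 1 / 58720 ≈ 1.703e-05 failures/hour
FIT = 1e9 / 58720 ≈ 17030 failures per 1e9 hours (nearest whole number)

λ = 1.703e-05 /h, FIT = 17030


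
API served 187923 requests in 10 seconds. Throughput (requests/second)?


Formula: throughput = requests / seconds
throughput = 187923 / 10
throughput = 18792.3 requests/second

18792.3 requests/second


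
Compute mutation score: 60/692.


Mutation score = killed / total * 100
Mutation score = 60 / 692 * 100
Mutation score = 8.67%

8.67%


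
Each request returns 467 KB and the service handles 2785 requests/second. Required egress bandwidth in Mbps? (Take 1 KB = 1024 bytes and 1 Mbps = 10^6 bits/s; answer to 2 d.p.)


Formula: Mbps = payload_bytes * RPS * 8 / 1e6
Payload per request = 467 KB = 467 * 1024 = 478208 bytes
Total bytes/sec = 478208 * 2785 = 1331809280
Total bits/sec = 1331809280 * 8 = 10654474240
Mbps = 10654474240 / 1e6 = 10654.47

10654.47 Mbps


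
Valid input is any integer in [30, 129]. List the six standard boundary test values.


Range: [30, 129]
Boundaries: just below min, min, min+1, max-1, max, just above max
Values: [29, 30, 31, 128, 129, 130]

[29, 30, 31, 128, 129, 130]


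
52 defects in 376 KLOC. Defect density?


Defect density = defects / KLOC
Defect density = 52 / 376
Defect density = 0.138 defects/KLOC

0.138 defects/KLOC


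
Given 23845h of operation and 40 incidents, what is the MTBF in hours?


Formula: MTBF = Total operating time / Number of failures
MTBF = 23845 / 40
MTBF = 596.13 hours

596.13 hours


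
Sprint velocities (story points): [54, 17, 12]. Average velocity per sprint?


Formula: Avg velocity = Total points / Number of sprints
Points: [54, 17, 12]
Sum = 54 + 17 + 12 = 83
Avg velocity = 83 / 3 = 27.67 points/sprint

27.67 points/sprint


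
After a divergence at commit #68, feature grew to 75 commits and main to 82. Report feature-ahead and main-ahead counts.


Common ancestor: commit #68
feature commits after divergence: 75 - 68 = 7
main commits after divergence: 82 - 68 = 14
feature is 7 commits ahead of main
main is 14 commits ahead of feature

feature ahead: 7, main ahead: 14


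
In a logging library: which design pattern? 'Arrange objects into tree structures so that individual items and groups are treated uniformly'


This matches the Composite pattern

Composite


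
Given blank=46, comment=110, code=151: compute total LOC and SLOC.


Total LOC = blank + comment + code
Total LOC = 46 + 110 + 151 = 307
SLOC (source only) = code = 151

Total LOC: 307, SLOC: 151


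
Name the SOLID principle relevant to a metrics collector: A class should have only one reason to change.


This describes the Single Responsibility Principle (SRP)

Single Responsibility Principle (SRP)


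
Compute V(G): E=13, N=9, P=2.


Formula: V(G) = E - N + 2P
V(G) = 13 - 9 + 2*2
V(G) = 4 + 4
V(G) = 8

8


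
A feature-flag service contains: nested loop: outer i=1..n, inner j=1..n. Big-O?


Reasoning: n iterations times n iterations
Complexity: O(n^2)

O(n^2)


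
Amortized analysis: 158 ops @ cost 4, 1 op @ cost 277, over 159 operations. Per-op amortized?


Formula: Amortized cost = Total cost / Operations
Total cost = (158 * 4) + (1 * 277)
Total cost = 632 + 277 = 909
Amortized = 909 / 159 = 5.717

5.717


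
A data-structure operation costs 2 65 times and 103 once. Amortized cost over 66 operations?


Formula: Amortized cost = Total cost / Operations
Total cost = (65 * 2) + (1 * 103)
Total cost = 130 + 103 = 233
Amortized = 233 / 66 = 3.5303

3.5303


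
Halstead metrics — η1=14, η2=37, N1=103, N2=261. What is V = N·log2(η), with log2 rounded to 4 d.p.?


Formula: V = N * log2(η), where N = N1 + N2 and η = η1 + η2
η = 14 + 37 = 51
N = 103 + 261 = 364
log2(51) ≈ 5.6724
V = 364 * 5.6724 = 2064.75

2064.75


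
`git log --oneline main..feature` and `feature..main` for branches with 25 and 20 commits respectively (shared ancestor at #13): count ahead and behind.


Common ancestor: commit #13
feature commits after divergence: 25 - 13 = 12
main commits after divergence: 20 - 13 = 7
feature is 12 commits ahead of main
main is 7 commits ahead of feature

feature ahead: 12, main ahead: 7


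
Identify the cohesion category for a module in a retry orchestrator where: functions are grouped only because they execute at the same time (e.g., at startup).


Reasoning: Related by timing only
Type: Temporal cohesion

Temporal cohesion


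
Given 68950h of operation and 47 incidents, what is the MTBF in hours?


Formula: MTBF = Total operating time / Number of failures
MTBF = 68950 / 47
MTBF = 1467.02 hours

1467.02 hours


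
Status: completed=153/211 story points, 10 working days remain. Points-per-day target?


Formula: Required rate = Remaining points / Days left
Remaining = 211 - 153 = 58 points
Required rate = 58 / 10 = 5.8 points/day

5.8 points/day


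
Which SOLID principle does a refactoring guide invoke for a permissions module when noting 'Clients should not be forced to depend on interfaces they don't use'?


This describes the Interface Segregation Principle (ISP)

Interface Segregation Principle (ISP)


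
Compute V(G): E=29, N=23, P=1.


Formula: V(G) = E - N + 2P
V(G) = 29 - 23 + 2*1
V(G) = 6 + 2
V(G) = 8

8


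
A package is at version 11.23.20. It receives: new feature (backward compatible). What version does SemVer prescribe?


Current: 11.23.20
Change category: 'new feature (backward compatible)' → minor bump
SemVer rule: minor bump → increment MINOR, reset PATCH to 0 (MAJOR unchanged)
New: 11.24.0

11.24.0


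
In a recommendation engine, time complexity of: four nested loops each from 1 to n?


Reasoning: four levels of nesting
Complexity: O(n^4)

O(n^4)


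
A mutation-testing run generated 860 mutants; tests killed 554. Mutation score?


Mutation score = killed / total * 100
Mutation score = 554 / 860 * 100
Mutation score = 64.42%

64.42%


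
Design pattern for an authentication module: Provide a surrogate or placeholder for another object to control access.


This matches the Proxy pattern

Proxy


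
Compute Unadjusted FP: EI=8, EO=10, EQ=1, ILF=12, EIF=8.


UFP = EI*4 + EO*5 + EQ*4 + ILF*10 + EIF*7
UFP = 8*4 + 10*5 + 1*4 + 12*10 + 8*7
UFP = 32 + 50 + 4 + 120 + 56
UFP = 262

262


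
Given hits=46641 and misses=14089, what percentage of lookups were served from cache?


Formula: hit rate = hits / (hits + misses) * 100
hit rate = 46641 / (46641 + 14089) * 100
hit rate = 46641 / 60730 * 100
hit rate = 76.8%

76.8%


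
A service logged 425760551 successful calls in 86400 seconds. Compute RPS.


Formula: throughput = requests / seconds
throughput = 425760551 / 86400
throughput = 4927.78 requests/second

4927.78 requests/second


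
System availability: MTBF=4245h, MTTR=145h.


Availability = MTBF / (MTBF + MTTR)
Availability = 4245 / (4245 + 145)
Availability = 4245 / 4390
Availability = 96.697%

96.697%


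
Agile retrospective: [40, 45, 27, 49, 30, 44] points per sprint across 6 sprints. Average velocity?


Formula: Avg velocity = Total points / Number of sprints
Points: [40, 45, 27, 49, 30, 44]
Sum = 40 + 45 + 27 + 49 + 30 + 44 = 235
Avg velocity = 235 / 6 = 39.17 points/sprint

39.17 points/sprint


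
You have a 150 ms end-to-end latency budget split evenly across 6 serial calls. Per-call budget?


Formula: per_stage = total_budget / stages
per_stage = 150 / 6
per_stage = 25.0 ms

25.0 ms


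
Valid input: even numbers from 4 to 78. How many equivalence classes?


Constraint: even integers in [4, 78]
Class 1: x < 4 — out-of-range invalid
Class 2: x in [4,78] but odd — wrong type invalid
Class 3: x in [4,78] and even — valid
Class 4: x > 78 — out-of-range invalid
Total equivalence classes: 4

4 equivalence classes


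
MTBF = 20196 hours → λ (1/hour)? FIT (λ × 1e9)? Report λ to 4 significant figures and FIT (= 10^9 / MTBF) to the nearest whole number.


Formula: λ = 1 / MTBF; FIT = λ × 1e9 = 1e9 / MTBF
λ = 1 / 20196 ≈ 4.951e-05 failures/hour
FIT = 1e9 / 20196 ≈ 49515 failures per 1e9 hours (nearest whole number)

λ = 4.951e-05 /h, FIT = 49515


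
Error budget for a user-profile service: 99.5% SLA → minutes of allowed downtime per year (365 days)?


Formula: allowed downtime = period * (100 - SLA) / 100
Period (year (365 days)) = 525600 minutes
Unavailability fraction = (100 - 99.5) / 100
Allowed downtime = 525600 * (100 - 99.5) / 100
Allowed downtime = 2628.0 minutes

2628.0 minutes


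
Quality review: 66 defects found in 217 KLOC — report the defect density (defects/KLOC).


Defect density = defects / KLOC
Defect density = 66 / 217
Defect density = 0.304 defects/KLOC

0.304 defects/KLOC


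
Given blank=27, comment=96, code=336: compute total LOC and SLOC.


Total LOC = blank + comment + code
Total LOC = 27 + 96 + 336 = 459
SLOC (source only) = code = 336

Total LOC: 459, SLOC: 336


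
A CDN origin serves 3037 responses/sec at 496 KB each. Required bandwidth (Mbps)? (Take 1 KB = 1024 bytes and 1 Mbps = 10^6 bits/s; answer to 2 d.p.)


Formula: Mbps = payload_bytes * RPS * 8 / 1e6
Payload per request = 496 KB = 496 * 1024 = 507904 bytes
Total bytes/sec = 507904 * 3037 = 1542504448
Total bits/sec = 1542504448 * 8 = 12340035584
Mbps = 12340035584 / 1e6 = 12340.04

12340.04 Mbps


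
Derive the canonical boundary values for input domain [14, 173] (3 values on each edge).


Range: [14, 173]
Boundaries: just below min, min, min+1, max-1, max, just above max
Values: [13, 14, 15, 172, 173, 174]

[13, 14, 15, 172, 173, 174]


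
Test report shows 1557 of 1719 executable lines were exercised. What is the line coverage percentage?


Coverage = covered / total * 100
Coverage = 1557 / 1719 * 100
Coverage = 90.58%

90.58%


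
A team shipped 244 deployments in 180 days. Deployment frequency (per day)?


Formula: deployments per day = releases / days
= 244 / 180
= 1.356 deploys/day
(equivalently, 9.49 deploys/week)

1.356 deploys/day


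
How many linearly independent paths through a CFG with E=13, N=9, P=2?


Formula: V(G) = E - N + 2P
V(G) = 13 - 9 + 2*2
V(G) = 4 + 4
V(G) = 8

8


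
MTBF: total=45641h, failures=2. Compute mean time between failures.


Formula: MTBF = Total operating time / Number of failures
MTBF = 45641 / 2
MTBF = 22820.5 hours

22820.5 hours


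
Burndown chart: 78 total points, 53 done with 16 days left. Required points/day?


Formula: Required rate = Remaining points / Days left
Remaining = 78 - 53 = 25 points
Required rate = 25 / 16 = 1.56 points/day

1.56 points/day


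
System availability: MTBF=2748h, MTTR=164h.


Availability = MTBF / (MTBF + MTTR)
Availability = 2748 / (2748 + 164)
Availability = 2748 / 2912
Availability = 94.3681%

94.3681%


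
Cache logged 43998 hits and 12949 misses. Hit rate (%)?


Formula: hit rate = hits / (hits + misses) * 100
hit rate = 43998 / (43998 + 12949) * 100
hit rate = 43998 / 56947 * 100
hit rate = 77.26%

77.26%


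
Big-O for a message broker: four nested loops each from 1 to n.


Reasoning: four levels of nesting
Complexity: O(n^4)

O(n^4)


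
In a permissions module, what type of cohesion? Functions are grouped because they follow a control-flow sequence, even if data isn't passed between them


Reasoning: Grouped by order of execution within a routine, not by data flow
Type: Procedural cohesion

Procedural cohesion


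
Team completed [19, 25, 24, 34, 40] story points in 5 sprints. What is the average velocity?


Formula: Avg velocity = Total points / Number of sprints
Points: [19, 25, 24, 34, 40]
Sum = 19 + 25 + 24 + 34 + 40 = 142
Avg velocity = 142 / 5 = 28.4 points/sprint

28.4 points/sprint


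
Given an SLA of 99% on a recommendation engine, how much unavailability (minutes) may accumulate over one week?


Formula: allowed downtime = period * (100 - SLA) / 100
Period (week) = 10080 minutes
Unavailability fraction = (100 - 99.0) / 100
Allowed downtime = 10080 * (100 - 99.0) / 100
Allowed downtime = 100.8 minutes

100.8 minutes


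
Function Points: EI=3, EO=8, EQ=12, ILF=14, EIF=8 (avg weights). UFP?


UFP = EI*4 + EO*5 + EQ*4 + ILF*10 + EIF*7
UFP = 3*4 + 8*5 + 12*4 + 14*10 + 8*7
UFP = 12 + 40 + 48 + 140 + 56
UFP = 296

296


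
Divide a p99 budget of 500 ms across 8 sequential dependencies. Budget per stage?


Formula: per_stage = total_budget / stages
per_stage = 500 / 8
per_stage = 62.5 ms

62.5 ms


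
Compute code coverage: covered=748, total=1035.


Coverage = covered / total * 100
Coverage = 748 / 1035 * 100
Coverage = 72.27%

72.27%


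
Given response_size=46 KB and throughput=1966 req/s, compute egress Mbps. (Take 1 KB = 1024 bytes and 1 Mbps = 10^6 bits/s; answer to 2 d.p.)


Formula: Mbps = payload_bytes * RPS * 8 / 1e6
Payload per request = 46 KB = 46 * 1024 = 47104 bytes
Total bytes/sec = 47104 * 1966 = 92606464
Total bits/sec = 92606464 * 8 = 740851712
Mbps = 740851712 / 1e6 = 740.85

740.85 Mbps


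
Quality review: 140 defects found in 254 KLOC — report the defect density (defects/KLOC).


Defect density = defects / KLOC
Defect density = 140 / 254
Defect density = 0.551 defects/KLOC

0.551 defects/KLOC


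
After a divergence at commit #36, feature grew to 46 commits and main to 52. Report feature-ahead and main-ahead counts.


Common ancestor: commit #36
feature commits after divergence: 46 - 36 = 10
main commits after divergence: 52 - 36 = 16
feature is 10 commits ahead of main
main is 16 commits ahead of feature

feature ahead: 10, main ahead: 16


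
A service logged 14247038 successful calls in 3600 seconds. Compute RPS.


Formula: throughput = requests / seconds
throughput = 14247038 / 3600
throughput = 3957.51 requests/second

3957.51 requests/second


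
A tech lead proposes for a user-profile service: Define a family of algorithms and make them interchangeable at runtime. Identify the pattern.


This matches the Strategy pattern

Strategy


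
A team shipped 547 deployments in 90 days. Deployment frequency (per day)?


Formula: deployments per day = releases / days
= 547 / 90
= 6.078 deploys/day
(equivalently, 42.54 deploys/week)

6.078 deploys/day


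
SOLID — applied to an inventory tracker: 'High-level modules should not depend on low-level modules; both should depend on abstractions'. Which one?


This describes the Dependency Inversion Principle (DIP)

Dependency Inversion Principle (DIP)


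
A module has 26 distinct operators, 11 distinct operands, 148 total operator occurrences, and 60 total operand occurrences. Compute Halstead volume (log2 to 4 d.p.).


Formula: V = N * log2(η), where N = N1 + N2 and η = η1 + η2
η = 26 + 11 = 37
N = 148 + 60 = 208
log2(37) ≈ 5.2095
V = 208 * 5.2095 = 1083.58

1083.58


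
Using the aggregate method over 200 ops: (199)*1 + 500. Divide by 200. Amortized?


Formula: Amortized cost = Total cost / Operations
Total cost = (199 * 1) + (1 * 500)
Total cost = 199 + 500 = 699
Amortized = 699 / 200 = 3.495

3.495


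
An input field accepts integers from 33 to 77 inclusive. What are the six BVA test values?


Range: [33, 77]
Boundaries: just below min, min, min+1, max-1, max, just above max
Values: [32, 33, 34, 76, 77, 78]

[32, 33, 34, 76, 77, 78]


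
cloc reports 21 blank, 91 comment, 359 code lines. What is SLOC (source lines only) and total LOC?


Total LOC = blank + comment + code
Total LOC = 21 + 91 + 359 = 471
SLOC (source only) = code = 359

Total LOC: 471, SLOC: 359


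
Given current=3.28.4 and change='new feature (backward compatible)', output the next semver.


Current: 3.28.4
Change category: 'new feature (backward compatible)' → minor bump
SemVer rule: minor bump → increment MINOR, reset PATCH to 0 (MAJOR unchanged)
New: 3.29.0

3.29.0


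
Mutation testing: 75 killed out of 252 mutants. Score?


Mutation score = killed / total * 100
Mutation score = 75 / 252 * 100
Mutation score = 29.76%

29.76%


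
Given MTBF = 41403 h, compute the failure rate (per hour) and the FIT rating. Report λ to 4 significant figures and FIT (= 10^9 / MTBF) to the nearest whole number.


Formula: λ = 1 / MTBF; FIT = λ × 1e9 = 1e9 / MTBF
λ = 1 / 41403 ≈ 2.415e-05 failures/hour
FIT = 1e9 / 41403 ≈ 24153 failures per 1e9 hours (nearest whole number)

λ = 2.415e-05 /h, FIT = 24153


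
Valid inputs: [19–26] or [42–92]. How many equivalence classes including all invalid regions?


Valid ranges: [19,26] and [42,92]
Class 1: x < 19 — invalid
Class 2: 19 ≤ x ≤ 26 — valid
Class 3: 26 < x < 42 — invalid (gap between ranges)
Class 4: 42 ≤ x ≤ 92 — valid
Class 5: x > 92 — invalid
Total equivalence classes: 5

5 equivalence classes


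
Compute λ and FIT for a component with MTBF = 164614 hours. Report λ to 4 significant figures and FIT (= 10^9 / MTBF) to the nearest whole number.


Formula: λ = 1 / MTBF; FIT = λ × 1e9 = 1e9 / MTBF
λ = 1 / 164614 ≈ 6.075e-06 failures/hour
FIT = 1e9 / 164614 ≈ 6075 failures per 1e9 hours (nearest whole number)

λ = 6.075e-06 /h, FIT = 6075


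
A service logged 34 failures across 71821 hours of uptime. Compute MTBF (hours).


Formula: MTBF = Total operating time / Number of failures
MTBF = 71821 / 34
MTBF = 2112.38 hours

2112.38 hours


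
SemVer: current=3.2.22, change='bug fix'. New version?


Current: 3.2.22
Change category: 'bug fix' → patch bump
SemVer rule: patch bump → increment PATCH (MAJOR and MINOR unchanged)
New: 3.2.23

3.2.23


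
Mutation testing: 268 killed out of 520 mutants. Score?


Mutation score = killed / total * 100
Mutation score = 268 / 520 * 100
Mutation score = 51.54%

51.54%


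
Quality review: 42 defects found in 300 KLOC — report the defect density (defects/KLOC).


Defect density = defects / KLOC
Defect density = 42 / 300
Defect density = 0.14 defects/KLOC

0.14 defects/KLOC


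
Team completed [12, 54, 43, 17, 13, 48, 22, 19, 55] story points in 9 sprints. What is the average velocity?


Formula: Avg velocity = Total points / Number of sprints
Points: [12, 54, 43, 17, 13, 48, 22, 19, 55]
Sum = 12 + 54 + 43 + 17 + 13 + 48 + 22 + 19 + 55 = 283
Avg velocity = 283 / 9 = 31.44 points/sprint

31.44 points/sprint


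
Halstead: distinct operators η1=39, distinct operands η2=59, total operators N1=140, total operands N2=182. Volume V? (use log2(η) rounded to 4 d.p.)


Formula: V = N * log2(η), where N = N1 + N2 and η = η1 + η2
η = 39 + 59 = 98
N = 140 + 182 = 322
log2(98) ≈ 6.6147
V = 322 * 6.6147 = 2129.93

2129.93


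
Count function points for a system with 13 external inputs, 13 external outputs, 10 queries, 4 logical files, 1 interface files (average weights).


UFP = EI*4 + EO*5 + EQ*4 + ILF*10 + EIF*7
UFP = 13*4 + 13*5 + 10*4 + 4*10 + 1*7
UFP = 52 + 65 + 40 + 40 + 7
UFP = 204

204


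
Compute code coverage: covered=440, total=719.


Coverage = covered / total * 100
Coverage = 440 / 719 * 100
Coverage = 61.2%

61.2%


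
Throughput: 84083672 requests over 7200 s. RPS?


Formula: throughput = requests / seconds
throughput = 84083672 / 7200
throughput = 11678.29 requests/second

11678.29 requests/second


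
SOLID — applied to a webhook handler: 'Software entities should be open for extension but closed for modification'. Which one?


This describes the Open/Closed Principle (OCP)

Open/Closed Principle (OCP)


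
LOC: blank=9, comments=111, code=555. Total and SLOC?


Total LOC = blank + comment + code
Total LOC = 9 + 111 + 555 = 675
SLOC (source only) = code = 555

Total LOC: 675, SLOC: 555


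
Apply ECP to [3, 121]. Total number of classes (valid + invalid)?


Valid range: [3, 121]
Class 1: x < 3 — invalid
Class 2: 3 ≤ x ≤ 121 — valid
Class 3: x > 121 — invalid
Total equivalence classes: 3

3 equivalence classes


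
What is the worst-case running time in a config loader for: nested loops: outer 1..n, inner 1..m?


Reasoning: product of independent bounds
Complexity: O(n*m)

O(n*m)


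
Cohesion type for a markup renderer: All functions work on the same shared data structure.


Reasoning: Functions share data
Type: Communicational cohesion

Communicational cohesion


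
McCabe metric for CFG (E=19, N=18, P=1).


Formula: V(G) = E - N + 2P
V(G) = 19 - 18 + 2*1
V(G) = 1 + 2
V(G) = 3

3


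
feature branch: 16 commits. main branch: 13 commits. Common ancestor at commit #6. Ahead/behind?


Common ancestor: commit #6
feature commits after divergence: 16 - 6 = 10
main commits after divergence: 13 - 6 = 7
feature is 10 commits ahead of main
main is 7 commits ahead of feature

feature ahead: 10, main ahead: 7


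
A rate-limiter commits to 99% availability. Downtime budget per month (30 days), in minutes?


Formula: allowed downtime = period * (100 - SLA) / 100
Period (month (30 days)) = 43200 minutes
Unavailability fraction = (100 - 99.0) / 100
Allowed downtime = 43200 * (100 - 99.0) / 100
Allowed downtime = 432.0 minutes

432.0 minutes


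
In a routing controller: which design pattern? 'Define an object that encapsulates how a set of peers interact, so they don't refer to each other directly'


This matches the Mediator pattern

Mediator


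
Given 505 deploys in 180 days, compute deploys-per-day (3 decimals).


Formula: deployments per day = releases / days
= 505 / 180
= 2.806 deploys/day
(equivalently, 19.64 deploys/week)

2.806 deploys/day


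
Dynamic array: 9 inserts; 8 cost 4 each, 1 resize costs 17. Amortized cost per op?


Formula: Amortized cost = Total cost / Operations
Total cost = (8 * 4) + (1 * 17)
Total cost = 32 + 17 = 49
Amortized = 49 / 9 = 5.4444

5.4444


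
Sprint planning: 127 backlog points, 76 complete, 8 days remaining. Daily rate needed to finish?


Formula: Required rate = Remaining points / Days left
Remaining = 127 - 76 = 51 points
Required rate = 51 / 8 = 6.38 points/day

6.38 points/day


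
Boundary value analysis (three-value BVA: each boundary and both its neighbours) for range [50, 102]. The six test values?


Range: [50, 102]
Boundaries: just below min, min, min+1, max-1, max, just above max
Values: [49, 50, 51, 101, 102, 103]

[49, 50, 51, 101, 102, 103]


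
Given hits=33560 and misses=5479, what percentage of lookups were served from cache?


Formula: hit rate = hits / (hits + misses) * 100
hit rate = 33560 / (33560 + 5479) * 100
hit rate = 33560 / 39039 * 100
hit rate = 85.97%

85.97%


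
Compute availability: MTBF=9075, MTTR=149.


Availability = MTBF / (MTBF + MTTR)
Availability = 9075 / (9075 + 149)
Availability = 9075 / 9224
Availability = 98.3846%

98.3846%


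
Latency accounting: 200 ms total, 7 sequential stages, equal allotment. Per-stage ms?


Formula: per_stage = total_budget / stages
per_stage = 200 / 7
per_stage = 28.57 ms

28.57 ms


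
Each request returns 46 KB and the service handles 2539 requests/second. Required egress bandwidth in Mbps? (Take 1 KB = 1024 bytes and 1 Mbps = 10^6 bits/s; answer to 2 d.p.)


Formula: Mbps = payload_bytes * RPS * 8 / 1e6
Payload per request = 46 KB = 46 * 1024 = 47104 bytes
Total bytes/sec = 47104 * 2539 = 119597056
Total bits/sec = 119597056 * 8 = 956776448
Mbps = 956776448 / 1e6 = 956.78

956.78 Mbps


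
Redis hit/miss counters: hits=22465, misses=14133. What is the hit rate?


Formula: hit rate = hits / (hits + misses) * 100
hit rate = 22465 / (22465 + 14133) * 100
hit rate = 22465 / 36598 * 100
hit rate = 61.38%

61.38%


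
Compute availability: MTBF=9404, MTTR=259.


Availability = MTBF / (MTBF + MTTR)
Availability = 9404 / (9404 + 259)
Availability = 9404 / 9663
Availability = 97.3197%

97.3197%


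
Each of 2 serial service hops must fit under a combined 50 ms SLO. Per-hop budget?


Formula: per_stage = total_budget / stages
per_stage = 50 / 2
per_stage = 25.0 ms

25.0 ms


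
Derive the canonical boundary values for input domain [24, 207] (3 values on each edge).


Range: [24, 207]
Boundaries: just below min, min, min+1, max-1, max, just above max
Values: [23, 24, 25, 206, 207, 208]

[23, 24, 25, 206, 207, 208]


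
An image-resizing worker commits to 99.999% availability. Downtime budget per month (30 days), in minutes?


Formula: allowed downtime = period * (100 - SLA) / 100
Period (month (30 days)) = 43200 minutes
Unavailability fraction = (100 - 99.999) / 100
Allowed downtime = 43200 * (100 - 99.999) / 100
Allowed downtime = 0.432 minutes

0.432 minutes


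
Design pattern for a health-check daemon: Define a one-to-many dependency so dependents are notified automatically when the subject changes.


This matches the Observer pattern

Observer


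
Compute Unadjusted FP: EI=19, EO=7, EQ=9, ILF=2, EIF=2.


UFP = EI*4 + EO*5 + EQ*4 + ILF*10 + EIF*7
UFP = 19*4 + 7*5 + 9*4 + 2*10 + 2*7
UFP = 76 + 35 + 36 + 20 + 14
UFP = 181

181


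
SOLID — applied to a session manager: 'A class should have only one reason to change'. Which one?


This describes the Single Responsibility Principle (SRP)

Single Responsibility Principle (SRP)


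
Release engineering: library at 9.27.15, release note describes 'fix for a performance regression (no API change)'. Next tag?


Current: 9.27.15
Change category: 'fix for a performance regression (no API change)' → patch bump
SemVer rule: patch bump → increment PATCH (MAJOR and MINOR unchanged)
New: 9.27.16

9.27.16


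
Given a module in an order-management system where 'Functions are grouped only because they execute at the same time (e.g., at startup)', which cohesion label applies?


Reasoning: Related by timing only
Type: Temporal cohesion

Temporal cohesion


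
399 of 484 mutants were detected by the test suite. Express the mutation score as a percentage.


Mutation score = killed / total * 100
Mutation score = 399 / 484 * 100
Mutation score = 82.44%

82.44%


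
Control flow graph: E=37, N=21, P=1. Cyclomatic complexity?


Formula: V(G) = E - N + 2P
V(G) = 37 - 21 + 2*1
V(G) = 16 + 2
V(G) = 18

18


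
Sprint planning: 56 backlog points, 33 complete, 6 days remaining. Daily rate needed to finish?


Formula: Required rate = Remaining points / Days left
Remaining = 56 - 33 = 23 points
Required rate = 23 / 6 = 3.83 points/day

3.83 points/day


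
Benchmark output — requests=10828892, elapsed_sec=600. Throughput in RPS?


Formula: throughput = requests / seconds
throughput = 10828892 / 600
throughput = 18048.15 requests/second

18048.15 requests/second


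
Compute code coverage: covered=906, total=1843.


Coverage = covered / total * 100
Coverage = 906 / 1843 * 100
Coverage = 49.16%

49.16%


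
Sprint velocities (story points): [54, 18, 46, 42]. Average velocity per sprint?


Formula: Avg velocity = Total points / Number of sprints
Points: [54, 18, 46, 42]
Sum = 54 + 18 + 46 + 42 = 160
Avg velocity = 160 / 4 = 40.0 points/sprint

40.0 points/sprint


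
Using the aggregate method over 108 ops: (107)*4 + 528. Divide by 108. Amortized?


Formula: Amortized cost = Total cost / Operations
Total cost = (107 * 4) + (1 * 528)
Total cost = 428 + 528 = 956
Amortized = 956 / 108 = 8.8519

8.8519


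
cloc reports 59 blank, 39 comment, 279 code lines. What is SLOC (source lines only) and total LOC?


Total LOC = blank + comment + code
Total LOC = 59 + 39 + 279 = 377
SLOC (source only) = code = 279

Total LOC: 377, SLOC: 279


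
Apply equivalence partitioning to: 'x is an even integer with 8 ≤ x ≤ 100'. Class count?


Constraint: even integers in [8, 100]
Class 1: x < 8 — out-of-range invalid
Class 2: x in [8,100] but odd — wrong type invalid
Class 3: x in [8,100] and even — valid
Class 4: x > 100 — out-of-range invalid
Total equivalence classes: 4

4 equivalence classes


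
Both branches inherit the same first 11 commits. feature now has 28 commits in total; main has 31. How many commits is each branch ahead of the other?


Common ancestor: commit #11
feature commits after divergence: 28 - 11 = 17
main commits after divergence: 31 - 11 = 20
feature is 17 commits ahead of main
main is 20 commits ahead of feature

feature ahead: 17, main ahead: 20


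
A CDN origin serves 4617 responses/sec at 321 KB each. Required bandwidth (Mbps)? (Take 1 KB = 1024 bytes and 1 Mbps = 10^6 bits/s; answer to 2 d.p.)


Formula: Mbps = payload_bytes * RPS * 8 / 1e6
Payload per request = 321 KB = 321 * 1024 = 328704 bytes
Total bytes/sec = 328704 * 4617 = 1517626368
Total bits/sec = 1517626368 * 8 = 12141010944
Mbps = 12141010944 / 1e6 = 12141.01

12141.01 Mbps


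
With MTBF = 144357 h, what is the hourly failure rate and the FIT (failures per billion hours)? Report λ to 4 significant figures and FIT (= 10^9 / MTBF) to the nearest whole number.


Formula: λ = 1 / MTBF; FIT = λ × 1e9 = 1e9 / MTBF
λ = 1 / 144357 ≈ 6.927e-06 failures/hour
FIT = 1e9 / 144357 ≈ 6927 failures per 1e9 hours (nearest whole number)

λ = 6.927e-06 /h, FIT = 6927


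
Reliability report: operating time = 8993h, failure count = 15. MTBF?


Formula: MTBF = Total operating time / Number of failures
MTBF = 8993 / 15
MTBF = 599.53 hours

599.53 hours


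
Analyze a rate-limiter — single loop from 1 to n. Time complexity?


Reasoning: one pass through n items
Complexity: O(n)

O(n)


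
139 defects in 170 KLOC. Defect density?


Defect density = defects / KLOC
Defect density = 139 / 170
Defect density = 0.818 defects/KLOC

0.818 defects/KLOC


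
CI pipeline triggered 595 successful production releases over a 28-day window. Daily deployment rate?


Formula: deployments per day = releases / days
= 595 / 28
= 21.25 deploys/day
(equivalently, 148.75 deploys/week)

21.25 deploys/day


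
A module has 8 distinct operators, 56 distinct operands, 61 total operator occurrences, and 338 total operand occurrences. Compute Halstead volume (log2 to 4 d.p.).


Formula: V = N * log2(η), where N = N1 + N2 and η = η1 + η2
η = 8 + 56 = 64
N = 61 + 338 = 399
log2(64) ≈ 6.0000
V = 399 * 6.0000 = 2394.00

2394.00


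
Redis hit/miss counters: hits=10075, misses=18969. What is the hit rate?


Formula: hit rate = hits / (hits + misses) * 100
hit rate = 10075 / (10075 + 18969) * 100
hit rate = 10075 / 29044 * 100
hit rate = 34.69%

34.69%


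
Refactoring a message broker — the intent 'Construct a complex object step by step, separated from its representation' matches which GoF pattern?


This matches the Builder pattern

Builder


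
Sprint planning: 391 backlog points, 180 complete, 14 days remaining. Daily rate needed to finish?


Formula: Required rate = Remaining points / Days left
Remaining = 391 - 180 = 211 points
Required rate = 211 / 14 = 15.07 points/day

15.07 points/day


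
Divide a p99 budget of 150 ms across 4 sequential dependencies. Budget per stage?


Formula: per_stage = total_budget / stages
per_stage = 150 / 4
per_stage = 37.5 ms

37.5 ms


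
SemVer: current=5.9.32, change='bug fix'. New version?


Current: 5.9.32
Change category: 'bug fix' → patch bump
SemVer rule: patch bump → increment PATCH (MAJOR and MINOR unchanged)
New: 5.9.33

5.9.33


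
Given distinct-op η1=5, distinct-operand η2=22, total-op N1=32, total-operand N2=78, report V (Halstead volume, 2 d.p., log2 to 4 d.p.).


Formula: V = N * log2(η), where N = N1 + N2 and η = η1 + η2
η = 5 + 22 = 27
N = 32 + 78 = 110
log2(27) ≈ 4.7549
V = 110 * 4.7549 = 523.04

523.04


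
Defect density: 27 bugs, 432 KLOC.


Defect density = defects / KLOC
Defect density = 27 / 432
Defect density = 0.063 defects/KLOC

0.063 defects/KLOC


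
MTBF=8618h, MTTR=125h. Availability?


Availability = MTBF / (MTBF + MTTR)
Availability = 8618 / (8618 + 125)
Availability = 8618 / 8743
Availability = 98.5703%

98.5703%


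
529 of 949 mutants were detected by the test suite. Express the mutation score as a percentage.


Mutation score = killed / total * 100
Mutation score = 529 / 949 * 100
Mutation score = 55.74%

55.74%


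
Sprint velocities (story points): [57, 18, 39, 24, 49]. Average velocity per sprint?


Formula: Avg velocity = Total points / Number of sprints
Points: [57, 18, 39, 24, 49]
Sum = 57 + 18 + 39 + 24 + 49 = 187
Avg velocity = 187 / 5 = 37.4 points/sprint

37.4 points/sprint


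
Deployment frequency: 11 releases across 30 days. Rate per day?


Formula: deployments per day = releases / days
= 11 / 30
= 0.367 deploys/day
(equivalently, 2.57 deploys/week)

0.367 deploys/day


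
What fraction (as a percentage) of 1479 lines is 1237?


Coverage = covered / total * 100
Coverage = 1237 / 1479 * 100
Coverage = 83.64%

83.64%


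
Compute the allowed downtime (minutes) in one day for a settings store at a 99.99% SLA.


Formula: allowed downtime = period * (100 - SLA) / 100
Period (day) = 1440 minutes
Unavailability fraction = (100 - 99.99) / 100
Allowed downtime = 1440 * (100 - 99.99) / 100
Allowed downtime = 0.144 minutes

0.144 minutes


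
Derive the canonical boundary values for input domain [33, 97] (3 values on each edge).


Range: [33, 97]
Boundaries: just below min, min, min+1, max-1, max, just above max
Values: [32, 33, 34, 96, 97, 98]

[32, 33, 34, 96, 97, 98]


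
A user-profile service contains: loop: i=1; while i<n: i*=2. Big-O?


Reasoning: i doubles each step so iterations are log2(n)
Complexity: O(log n)

O(log n)


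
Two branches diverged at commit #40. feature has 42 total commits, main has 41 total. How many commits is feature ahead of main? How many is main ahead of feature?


Common ancestor: commit #40
feature commits after divergence: 42 - 40 = 2
main commits after divergence: 41 - 40 = 1
feature is 2 commits ahead of main
main is 1 commits ahead of feature

feature ahead: 2, main ahead: 1


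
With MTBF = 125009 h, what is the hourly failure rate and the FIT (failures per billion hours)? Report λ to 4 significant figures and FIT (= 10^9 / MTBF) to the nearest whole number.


Formula: λ = 1 / MTBF; FIT = λ × 1e9 = 1e9 / MTBF
λ = 1 / 125009 ≈ 7.999e-06 failures/hour
FIT = 1e9 / 125009 ≈ 7999 failures per 1e9 hours (nearest whole number)

λ = 7.999e-06 /h, FIT = 7999


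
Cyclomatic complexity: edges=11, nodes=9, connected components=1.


Formula: V(G) = E - N + 2P
V(G) = 11 - 9 + 2*1
V(G) = 2 + 2
V(G) = 4

4


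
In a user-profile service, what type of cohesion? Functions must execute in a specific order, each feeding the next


Reasoning: Output of one is input to next
Type: Sequential cohesion

Sequential cohesion


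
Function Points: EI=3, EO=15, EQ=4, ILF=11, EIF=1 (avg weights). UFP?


UFP = EI*4 + EO*5 + EQ*4 + ILF*10 + EIF*7
UFP = 3*4 + 15*5 + 4*4 + 11*10 + 1*7
UFP = 12 + 75 + 16 + 110 + 7
UFP = 220

220


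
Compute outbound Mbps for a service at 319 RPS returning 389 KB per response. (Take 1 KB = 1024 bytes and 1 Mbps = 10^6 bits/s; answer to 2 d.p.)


Formula: Mbps = payload_bytes * RPS * 8 / 1e6
Payload per request = 389 KB = 389 * 1024 = 398336 bytes
Total bytes/sec = 398336 * 319 = 127069184
Total bits/sec = 127069184 * 8 = 1016553472
Mbps = 1016553472 / 1e6 = 1016.55

1016.55 Mbps
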